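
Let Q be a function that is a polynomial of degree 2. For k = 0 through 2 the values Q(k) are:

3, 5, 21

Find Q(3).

51

Write Q(k) = ak² + bk + c; the 3 given values yield a linear system in the 3 coefficients.
Solving, Q(k) = 7k² - 5k + 3.
Then Q(3) = 51.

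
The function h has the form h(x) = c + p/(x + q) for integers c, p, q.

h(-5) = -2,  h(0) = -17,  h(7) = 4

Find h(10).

(h(x) − c)(x + q) = p for each data point; the three points give a linear system in c and q, then p follows.
Solving: c = 1, q = -1, p = 18, so h(x) = 1 + 18/(x − 1).
Then h(10) = 1 + 18/9 = 3.

3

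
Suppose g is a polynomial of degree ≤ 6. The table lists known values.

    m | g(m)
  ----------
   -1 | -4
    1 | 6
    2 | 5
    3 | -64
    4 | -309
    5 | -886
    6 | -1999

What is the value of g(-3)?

-190

Write g(m) = am^6 + bm^5 + cm^4 + dm³ + em² + pm + q; the 7 given values yield a linear system in the 7 coefficients.
Solving, the top 2 coefficients vanish, and g(m) = -2m^4 + 2m³ + 4m² + 3m - 1.
Then g(-3) = -190.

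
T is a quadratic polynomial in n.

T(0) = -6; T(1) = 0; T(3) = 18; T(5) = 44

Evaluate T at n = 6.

Write T(n) = an² + bn + c; the 4 given values yield a linear system in the 3 coefficients.
Solving, T(n) = n² + 5n - 6.
Then T(6) = 60.

60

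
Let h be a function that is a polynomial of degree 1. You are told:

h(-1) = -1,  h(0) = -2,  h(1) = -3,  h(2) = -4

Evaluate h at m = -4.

2

Write h(m) = am + b; the 4 given values yield a linear system in the 2 coefficients.
Solving, h(m) = -m - 2.
Then h(-4) = 2.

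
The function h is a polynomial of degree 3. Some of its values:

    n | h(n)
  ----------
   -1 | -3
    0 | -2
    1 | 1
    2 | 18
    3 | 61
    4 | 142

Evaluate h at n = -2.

First differences: 1, 3, 17, 43, 81. Second differences: 2, 14, 26, 38. Third differences: 12, 12, 12.
Level-3 differences are constant, so h has degree 3.
Fitting a degree-3 polynomial gives h(n) = 2n³ + n² - 2.
Then h(-2) = -14.

-14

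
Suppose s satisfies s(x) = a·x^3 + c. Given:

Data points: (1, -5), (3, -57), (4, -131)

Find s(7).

From s(1) = -5 and s(3) = -57: 1a + c = -5 and 27a + c = -57.
Subtracting: 26a = -52, so a = -2; then c = -5 − (-2)·1 = -3.
So s(x) = -2x³ − 3, and s(7) = -689.

-689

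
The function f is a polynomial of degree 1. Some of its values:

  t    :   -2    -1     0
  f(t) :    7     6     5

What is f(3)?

Write f(t) = at + b; the 3 given values yield a linear system in the 2 coefficients.
Solving, f(t) = -t + 5.
Then f(3) = 2.

2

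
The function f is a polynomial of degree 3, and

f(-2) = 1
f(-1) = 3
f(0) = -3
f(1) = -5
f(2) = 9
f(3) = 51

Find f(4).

133

Write f(m) = am³ + bm² + cm + d; the 6 given values yield a linear system in the 4 coefficients.
Solving, f(m) = 2m³ + 2m² - 6m - 3.
Then f(4) = 133.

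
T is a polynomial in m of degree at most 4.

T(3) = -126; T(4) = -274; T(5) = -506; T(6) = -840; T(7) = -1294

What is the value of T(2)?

First differences: -148, -232, -334, -454. Second differences: -84, -102, -120. Third differences: -18, -18.
Level-3 differences are constant, so T has degree 3.
Fitting a degree-3 polynomial gives T(m) = -3m³ - 6m² + 5m - 6.
Then T(2) = -44.

-44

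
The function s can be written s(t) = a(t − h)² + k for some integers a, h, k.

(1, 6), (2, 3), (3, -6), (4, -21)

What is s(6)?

-69

First differences -3, -9, -15; second difference -6 = 2a, so a = -3.
Expanding, the t-coefficient is −2ah = 6h; matching it to the data gives h = 1, and then k = 6.
So s(t) = -3(t − 1)² + 6.
s(6) = -3·5² + 6 = -69.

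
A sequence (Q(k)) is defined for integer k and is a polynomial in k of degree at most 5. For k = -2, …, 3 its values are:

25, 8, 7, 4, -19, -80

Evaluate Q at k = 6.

-671

Write Q(k) = ak^5 + bk^4 + ck³ + dk² + ek + p; the 6 given values yield a linear system in the 6 coefficients.
Solving, the top 2 coefficients vanish, and Q(k) = -3k³ - k² + k + 7.
Then Q(6) = -671.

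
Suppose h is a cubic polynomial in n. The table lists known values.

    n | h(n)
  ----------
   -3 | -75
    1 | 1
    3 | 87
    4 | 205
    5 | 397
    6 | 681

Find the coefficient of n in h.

0

Write h(n) = an³ + bn² + cn + d; the 6 given values yield a linear system in the 4 coefficients.
Solving, h(n) = 3n³ + n² - 3.
The coefficient of n is 0.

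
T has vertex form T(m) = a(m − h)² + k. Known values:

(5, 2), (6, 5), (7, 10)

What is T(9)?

First differences 3, 5; second difference 2 = 2a, so a = 1.
Expanding, the m-coefficient is −2ah = -2h; matching it to the data gives h = 4, and then k = 1.
So T(m) = 1(m − 4)² + 1.
T(9) = 1·5² + 1 = 26.

26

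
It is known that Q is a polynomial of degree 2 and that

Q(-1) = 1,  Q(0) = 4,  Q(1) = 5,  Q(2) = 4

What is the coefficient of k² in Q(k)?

Write Q(k) = ak² + bk + c; the 4 given values yield a linear system in the 3 coefficients.
Solving, Q(k) = -k² + 2k + 4.
The coefficient of k² is -1.

-1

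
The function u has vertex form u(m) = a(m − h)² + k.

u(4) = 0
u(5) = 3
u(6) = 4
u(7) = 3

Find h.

6

First differences 3, 1, -1; second difference -2 = 2a, so a = -1.
Expanding, the m-coefficient is −2ah = 2h; matching it to the data gives h = 6, and then k = 4.
So u(m) = -1(m − 6)² + 4.
Hence h = 6.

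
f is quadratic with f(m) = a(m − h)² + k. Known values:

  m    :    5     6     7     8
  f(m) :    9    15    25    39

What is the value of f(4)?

First differences 6, 10, 14; second difference 4 = 2a, so a = 2.
Expanding, the m-coefficient is −2ah = -4h; matching it to the data gives h = 4, and then k = 7.
So f(m) = 2(m − 4)² + 7.
f(4) = 2·0² + 7 = 7.

7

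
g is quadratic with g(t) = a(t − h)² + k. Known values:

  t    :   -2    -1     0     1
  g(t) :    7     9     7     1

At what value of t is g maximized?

-1

First differences 2, -2, -6; second difference -4 = 2a, so a = -2.
Expanding, the t-coefficient is −2ah = 4h; matching it to the data gives h = -1, and then k = 9.
So g(t) = -2(t + 1)² + 9.
Hence h = -1.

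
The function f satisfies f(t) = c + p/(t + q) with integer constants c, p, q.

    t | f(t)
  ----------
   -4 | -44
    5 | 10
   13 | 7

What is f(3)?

(f(t) − c)(t + q) = p for each data point; the three points give a linear system in c and q, then p follows.
Solving: c = 4, q = 3, p = 48, so f(t) = 4 + 48/(t + 3).
Then f(3) = 4 + 48/6 = 12.

12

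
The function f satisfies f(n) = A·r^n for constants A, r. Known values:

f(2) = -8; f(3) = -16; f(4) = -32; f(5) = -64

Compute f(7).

-256

Consecutive ratio: -16/(-8) = 2, and -32/(-16) = 2, so r = 2.
Then A·2^2 = -8 gives A = -2, and f(n) = -2·2^n.
f(7) = -2·2^7 = -256.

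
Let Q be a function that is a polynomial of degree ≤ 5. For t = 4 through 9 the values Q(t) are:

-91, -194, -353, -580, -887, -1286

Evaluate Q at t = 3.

First differences: -103, -159, -227, -307, -399. Second differences: -56, -68, -80, -92. Third differences: -12, -12, -12.
Level-3 differences are constant, so Q has degree 3.
Fitting a degree-3 polynomial gives Q(t) = -2t³ + 2t² + t + 1.
Then Q(3) = -32.

-32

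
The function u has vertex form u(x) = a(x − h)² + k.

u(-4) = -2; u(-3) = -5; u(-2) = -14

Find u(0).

-50

First differences -3, -9; second difference -6 = 2a, so a = -3.
Expanding, the x-coefficient is −2ah = 6h; matching it to the data gives h = -4, and then k = -2.
So u(x) = -3(x + 4)² − 2.
u(0) = -3·4² − 2 = -50.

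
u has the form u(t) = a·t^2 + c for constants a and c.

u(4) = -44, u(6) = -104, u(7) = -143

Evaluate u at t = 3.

-23

From u(4) = -44 and u(6) = -104: 16a + c = -44 and 36a + c = -104.
Subtracting: 20a = -60, so a = -3; then c = -44 − (-3)·16 = 4.
So u(t) = -3t² + 4, and u(3) = -23.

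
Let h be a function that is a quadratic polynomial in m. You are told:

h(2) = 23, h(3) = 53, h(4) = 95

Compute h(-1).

Write h(m) = am² + bm + c; the 3 given values yield a linear system in the 3 coefficients.
Solving, h(m) = 6m² - 1.
Then h(-1) = 5.

5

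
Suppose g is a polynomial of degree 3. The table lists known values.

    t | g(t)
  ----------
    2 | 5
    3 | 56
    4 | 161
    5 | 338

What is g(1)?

-10

Write g(t) = at³ + bt² + ct + d; the 4 given values yield a linear system in the 4 coefficients.
Solving, g(t) = 3t³ - 6t - 7.
Then g(1) = -10.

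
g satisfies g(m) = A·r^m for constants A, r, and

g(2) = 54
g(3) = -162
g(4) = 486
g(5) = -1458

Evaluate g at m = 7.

-13122

Consecutive ratio: -162/54 = -3, and 486/(-162) = -3, so r = -3.
Then A·(-3)^2 = 54 gives A = 6, and g(m) = 6·(-3)^m.
g(7) = 6·(-3)^7 = -13122.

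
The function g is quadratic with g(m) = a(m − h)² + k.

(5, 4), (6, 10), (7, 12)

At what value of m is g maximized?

First differences 6, 2; second difference -4 = 2a, so a = -2.
Expanding, the m-coefficient is −2ah = 4h; matching it to the data gives h = 7, and then k = 12.
So g(m) = -2(m − 7)² + 12.
Hence h = 7.

7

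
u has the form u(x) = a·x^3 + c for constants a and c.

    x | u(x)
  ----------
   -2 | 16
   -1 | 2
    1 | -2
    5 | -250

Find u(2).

From u(-2) = 16 and u(-1) = 2: -8a + c = 16 and -1a + c = 2.
Subtracting: 7a = -14, so a = -2; then c = 16 − (-2)·(-8) = 0.
So u(x) = -2x³ + 0, and u(2) = -16.

-16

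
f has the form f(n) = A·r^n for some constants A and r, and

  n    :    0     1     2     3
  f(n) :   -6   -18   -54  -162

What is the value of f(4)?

-486

Consecutive ratio: -18/(-6) = 3, and -54/(-18) = 3, so r = 3.
Then A·3^0 = -6 gives A = -6, and f(n) = -6·3^n.
f(4) = -6·3^4 = -486.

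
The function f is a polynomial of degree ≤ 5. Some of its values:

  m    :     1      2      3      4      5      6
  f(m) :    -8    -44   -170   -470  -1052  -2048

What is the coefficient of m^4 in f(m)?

-1

First differences: -36, -126, -300, -582, -996. Second differences: -90, -174, -282, -414. Third differences: -84, -108, -132. Fourth differences: -24, -24.
Level-4 differences are constant, so f has degree 4.
Fitting a degree-4 polynomial gives f(m) = -m^4 - 4m³ + 4m² - 5m - 2.
The coefficient of m^4 is -1.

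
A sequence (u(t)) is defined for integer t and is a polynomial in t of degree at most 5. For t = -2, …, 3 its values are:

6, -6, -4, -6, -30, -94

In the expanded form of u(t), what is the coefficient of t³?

First differences: -12, 2, -2, -24, -64. Second differences: 14, -4, -22, -40. Third differences: -18, -18, -18.
Level-3 differences are constant, so u has degree 3.
Fitting a degree-3 polynomial gives u(t) = -3t³ - 2t² + 3t - 4.
The coefficient of t³ is -3.

-3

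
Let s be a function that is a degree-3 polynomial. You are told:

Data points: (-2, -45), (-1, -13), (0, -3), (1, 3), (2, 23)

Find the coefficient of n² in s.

First differences: 32, 10, 6, 20. Second differences: -22, -4, 14. Third differences: 18, 18.
Level-3 differences are constant, so s has degree 3.
Fitting a degree-3 polynomial gives s(n) = 3n³ - 2n² + 5n - 3.
The coefficient of n² is -2.

-2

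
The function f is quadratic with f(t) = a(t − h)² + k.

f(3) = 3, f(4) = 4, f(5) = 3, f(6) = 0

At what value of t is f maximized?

First differences 1, -1, -3; second difference -2 = 2a, so a = -1.
Expanding, the t-coefficient is −2ah = 2h; matching it to the data gives h = 4, and then k = 4.
So f(t) = -1(t − 4)² + 4.
Hence h = 4.

4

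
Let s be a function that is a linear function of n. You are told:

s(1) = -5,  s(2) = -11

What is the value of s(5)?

Write s(n) = an + b; the 2 given values yield a linear system in the 2 coefficients.
Solving, s(n) = -6n + 1.
Then s(5) = -29.

-29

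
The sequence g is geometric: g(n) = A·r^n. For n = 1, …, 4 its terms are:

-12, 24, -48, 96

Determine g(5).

-192

Consecutive ratio: 24/(-12) = -2, and -48/24 = -2, so r = -2.
Then A·(-2)^1 = -12 gives A = 6, and g(n) = 6·(-2)^n.
g(5) = 6·(-2)^5 = -192.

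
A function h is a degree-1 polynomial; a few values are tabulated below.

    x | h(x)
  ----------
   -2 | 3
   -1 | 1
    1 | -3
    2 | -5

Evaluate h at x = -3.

Write h(x) = ax + b; the 4 given values yield a linear system in the 2 coefficients.
Solving, h(x) = -2x - 1.
Then h(-3) = 5.

5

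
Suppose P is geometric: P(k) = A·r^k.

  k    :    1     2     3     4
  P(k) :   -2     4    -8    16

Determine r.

-2

Consecutive ratio: 4/(-2) = -2, and -8/4 = -2, so r = -2.
Then A·(-2)^1 = -2 gives A = 1, and P(k) = 1·(-2)^k.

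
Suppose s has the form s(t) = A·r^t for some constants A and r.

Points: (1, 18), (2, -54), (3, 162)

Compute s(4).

Consecutive ratio: -54/18 = -3, and 162/(-54) = -3, so r = -3.
Then A·(-3)^1 = 18 gives A = -6, and s(t) = -6·(-3)^t.
s(4) = -6·(-3)^4 = -486.

-486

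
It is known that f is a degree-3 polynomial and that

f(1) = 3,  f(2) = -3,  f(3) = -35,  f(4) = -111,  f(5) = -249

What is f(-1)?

First differences: -6, -32, -76, -138. Second differences: -26, -44, -62. Third differences: -18, -18.
Level-3 differences are constant, so f has degree 3.
Fitting a degree-3 polynomial gives f(m) = -3m³ + 5m² + 1.
Then f(-1) = 9.

9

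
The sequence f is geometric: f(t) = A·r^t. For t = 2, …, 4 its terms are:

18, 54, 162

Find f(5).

486

Consecutive ratio: 54/18 = 3, and 162/54 = 3, so r = 3.
Then A·3^2 = 18 gives A = 2, and f(t) = 2·3^t.
f(5) = 2·3^5 = 486.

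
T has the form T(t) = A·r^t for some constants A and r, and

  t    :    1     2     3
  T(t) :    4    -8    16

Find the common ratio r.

-2

Consecutive ratio: -8/4 = -2, and 16/(-8) = -2, so r = -2.
Then A·(-2)^1 = 4 gives A = -2, and T(t) = -2·(-2)^t.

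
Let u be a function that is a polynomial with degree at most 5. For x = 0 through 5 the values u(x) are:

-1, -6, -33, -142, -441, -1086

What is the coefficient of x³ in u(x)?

2

First differences: -5, -27, -109, -299, -645. Second differences: -22, -82, -190, -346. Third differences: -60, -108, -156. Fourth differences: -48, -48.
Level-4 differences are constant, so u has degree 4.
Fitting a degree-4 polynomial gives u(x) = -2x^4 + 2x³ - 3x² - 2x - 1.
The coefficient of x³ is 2.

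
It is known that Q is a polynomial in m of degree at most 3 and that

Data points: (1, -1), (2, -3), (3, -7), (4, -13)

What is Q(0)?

-1

Write Q(m) = am³ + bm² + cm + d; the 4 given values yield a linear system in the 4 coefficients.
Solving, the leading coefficient vanishes, and Q(m) = -m² + m - 1.
The constant term is Q(0) = -1.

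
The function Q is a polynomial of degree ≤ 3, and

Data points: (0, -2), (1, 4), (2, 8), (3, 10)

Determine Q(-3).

-32

Write Q(n) = an³ + bn² + cn + d; the 4 given values yield a linear system in the 4 coefficients.
Solving, the leading coefficient vanishes, and Q(n) = -n² + 7n - 2.
Then Q(-3) = -32.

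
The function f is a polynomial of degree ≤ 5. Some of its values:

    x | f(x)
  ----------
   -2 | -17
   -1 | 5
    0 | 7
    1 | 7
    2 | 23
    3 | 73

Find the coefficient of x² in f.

First differences: 22, 2, 0, 16, 50. Second differences: -20, -2, 16, 34. Third differences: 18, 18, 18.
Level-3 differences are constant, so f has degree 3.
Fitting a degree-3 polynomial gives f(x) = 3x³ - x² - 2x + 7.
The coefficient of x² is -1.

-1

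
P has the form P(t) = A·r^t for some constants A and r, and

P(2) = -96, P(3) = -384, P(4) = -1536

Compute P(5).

-6144

Consecutive ratio: -384/(-96) = 4, and -1536/(-384) = 4, so r = 4.
Then A·4^2 = -96 gives A = -6, and P(t) = -6·4^t.
P(5) = -6·4^5 = -6144.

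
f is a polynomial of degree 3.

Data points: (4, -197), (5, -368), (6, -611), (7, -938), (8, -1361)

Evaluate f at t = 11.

-3326

First differences: -171, -243, -327, -423. Second differences: -72, -84, -96. Third differences: -12, -12.
Level-3 differences are constant, so f has degree 3.
Fitting a degree-3 polynomial gives f(t) = -2t³ - 6t² + 5t + 7.
Then f(11) = -3326.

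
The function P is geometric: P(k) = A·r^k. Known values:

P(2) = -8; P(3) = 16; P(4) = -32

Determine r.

Consecutive ratio: 16/(-8) = -2, and -32/16 = -2, so r = -2.
Then A·(-2)^2 = -8 gives A = -2, and P(k) = -2·(-2)^k.

-2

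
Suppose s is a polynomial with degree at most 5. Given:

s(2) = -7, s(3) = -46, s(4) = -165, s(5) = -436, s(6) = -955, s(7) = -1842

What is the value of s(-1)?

-10

First differences: -39, -119, -271, -519, -887. Second differences: -80, -152, -248, -368. Third differences: -72, -96, -120. Fourth differences: -24, -24.
Level-4 differences are constant, so s has degree 4.
Fitting a degree-4 polynomial gives s(n) = -n^4 + 2n³ - 3n² + 3n - 1.
Then s(-1) = -10.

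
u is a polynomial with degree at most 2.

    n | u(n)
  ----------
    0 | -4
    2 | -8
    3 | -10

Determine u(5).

Write u(n) = an² + bn + c; the 3 given values yield a linear system in the 3 coefficients.
Solving, the leading coefficient vanishes, and u(n) = -2n - 4.
Then u(5) = -14.

-14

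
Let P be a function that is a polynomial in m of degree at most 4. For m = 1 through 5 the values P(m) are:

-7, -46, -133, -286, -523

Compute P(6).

Write P(m) = am^4 + bm³ + cm² + dm + e; the 5 given values yield a linear system in the 5 coefficients.
Solving, the leading coefficient vanishes, and P(m) = -3m³ - 6m² + 2.
Then P(6) = -862.

-862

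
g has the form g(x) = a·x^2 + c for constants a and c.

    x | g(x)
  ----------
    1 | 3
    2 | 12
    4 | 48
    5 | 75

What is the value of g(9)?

243

From g(1) = 3 and g(2) = 12: 1a + c = 3 and 4a + c = 12.
Subtracting: 3a = 9, so a = 3; then c = 3 − 3·1 = 0.
So g(x) = 3x² + 0, and g(9) = 243.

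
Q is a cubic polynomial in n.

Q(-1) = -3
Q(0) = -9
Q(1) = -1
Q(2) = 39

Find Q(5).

Write Q(n) = an³ + bn² + cn + d; the 4 given values yield a linear system in the 4 coefficients.
Solving, Q(n) = 3n³ + 7n² - 2n - 9.
Then Q(5) = 531.

531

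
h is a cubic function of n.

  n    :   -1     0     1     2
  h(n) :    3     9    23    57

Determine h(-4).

-87

Write h(n) = an³ + bn² + cn + d; the 4 given values yield a linear system in the 4 coefficients.
Solving, h(n) = 2n³ + 4n² + 8n + 9.
Then h(-4) = -87.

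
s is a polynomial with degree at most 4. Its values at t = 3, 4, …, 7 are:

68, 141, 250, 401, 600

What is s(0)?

5

First differences: 73, 109, 151, 199. Second differences: 36, 42, 48. Third differences: 6, 6.
Level-3 differences are constant, so s has degree 3.
Fitting a degree-3 polynomial gives s(t) = t³ + 6t² - 6t + 5.
Then s(0) = 5.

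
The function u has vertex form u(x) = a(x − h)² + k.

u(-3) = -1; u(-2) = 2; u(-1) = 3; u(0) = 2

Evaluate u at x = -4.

First differences 3, 1, -1; second difference -2 = 2a, so a = -1.
Expanding, the x-coefficient is −2ah = 2h; matching it to the data gives h = -1, and then k = 3.
So u(x) = -1(x + 1)² + 3.
u(-4) = -1·(-3)² + 3 = -6.

-6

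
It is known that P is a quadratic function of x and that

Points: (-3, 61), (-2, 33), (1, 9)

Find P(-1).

Write P(x) = ax² + bx + c; the 3 given values yield a linear system in the 3 coefficients.
Solving, P(x) = 5x² - 3x + 7.
Then P(-1) = 15.

15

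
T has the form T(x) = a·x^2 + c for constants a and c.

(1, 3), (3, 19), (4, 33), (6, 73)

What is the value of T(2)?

From T(1) = 3 and T(3) = 19: 1a + c = 3 and 9a + c = 19.
Subtracting: 8a = 16, so a = 2; then c = 3 − 2·1 = 1.
So T(x) = 2x² + 1, and T(2) = 9.

9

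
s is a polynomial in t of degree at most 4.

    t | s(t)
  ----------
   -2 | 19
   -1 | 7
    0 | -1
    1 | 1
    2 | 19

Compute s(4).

First differences: -12, -8, 2, 18. Second differences: 4, 10, 16. Third differences: 6, 6.
Level-3 differences are constant, so s has degree 3.
Fitting a degree-3 polynomial gives s(t) = t³ + 5t² - 4t - 1.
Then s(4) = 127.

127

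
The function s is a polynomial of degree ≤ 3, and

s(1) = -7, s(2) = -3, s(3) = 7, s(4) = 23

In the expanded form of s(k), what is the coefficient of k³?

First differences: 4, 10, 16. Second differences: 6, 6.
Level-2 differences are constant, so s has degree 2.
Fitting a degree-2 polynomial gives s(k) = 3k² - 5k - 5.
The coefficient of k³ is 0.

0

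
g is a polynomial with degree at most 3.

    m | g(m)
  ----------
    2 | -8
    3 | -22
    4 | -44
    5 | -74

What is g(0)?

-4

First differences: -14, -22, -30. Second differences: -8, -8.
Level-2 differences are constant, so g has degree 2.
Fitting a degree-2 polynomial gives g(m) = -4m² + 6m - 4.
Then g(0) = -4.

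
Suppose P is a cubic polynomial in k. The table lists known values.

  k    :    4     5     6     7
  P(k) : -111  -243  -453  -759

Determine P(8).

-1179

Write P(k) = ak³ + bk² + ck + d; the 4 given values yield a linear system in the 4 coefficients.
Solving, P(k) = -3k³ + 6k² - 3k - 3.
Then P(8) = -1179.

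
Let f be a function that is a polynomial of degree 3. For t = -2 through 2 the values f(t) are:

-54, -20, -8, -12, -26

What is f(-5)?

Write f(t) = at³ + bt² + ct + d; the 5 given values yield a linear system in the 4 coefficients.
Solving, f(t) = t³ - 8t² + 3t - 8.
Then f(-5) = -348.

-348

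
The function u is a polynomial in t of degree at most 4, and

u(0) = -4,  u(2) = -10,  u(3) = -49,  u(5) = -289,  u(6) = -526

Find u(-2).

Write u(t) = at^4 + bt³ + ct² + dt + e; the 5 given values yield a linear system in the 5 coefficients.
Solving, the leading coefficient vanishes, and u(t) = -3t³ + 3t² + 3t - 4.
Then u(-2) = 26.

26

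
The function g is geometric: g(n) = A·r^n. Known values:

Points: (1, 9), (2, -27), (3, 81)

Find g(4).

Consecutive ratio: -27/9 = -3, and 81/(-27) = -3, so r = -3.
Then A·(-3)^1 = 9 gives A = -3, and g(n) = -3·(-3)^n.
g(4) = -3·(-3)^4 = -243.

-243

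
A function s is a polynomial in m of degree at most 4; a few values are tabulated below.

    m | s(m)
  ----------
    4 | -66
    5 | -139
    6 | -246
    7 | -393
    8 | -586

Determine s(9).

-831

First differences: -73, -107, -147, -193. Second differences: -34, -40, -46. Third differences: -6, -6.
Level-3 differences are constant, so s has degree 3.
Fitting a degree-3 polynomial gives s(m) = -m³ - 2m² + 6m + 6.
Then s(9) = -831.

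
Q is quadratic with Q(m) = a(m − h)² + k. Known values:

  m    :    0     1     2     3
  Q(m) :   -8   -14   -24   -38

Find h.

First differences -6, -10, -14; second difference -4 = 2a, so a = -2.
Expanding, the m-coefficient is −2ah = 4h; matching it to the data gives h = -1, and then k = -6.
So Q(m) = -2(m + 1)² − 6.
Hence h = -1.

-1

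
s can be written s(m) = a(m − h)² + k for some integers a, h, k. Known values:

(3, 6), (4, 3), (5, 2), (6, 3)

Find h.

5

First differences -3, -1, 1; second difference 2 = 2a, so a = 1.
Expanding, the m-coefficient is −2ah = -2h; matching it to the data gives h = 5, and then k = 2.
So s(m) = 1(m − 5)² + 2.
Hence h = 5.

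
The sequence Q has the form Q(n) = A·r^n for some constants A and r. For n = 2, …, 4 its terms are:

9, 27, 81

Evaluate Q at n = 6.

729

Consecutive ratio: 27/9 = 3, and 81/27 = 3, so r = 3.
Then A·3^2 = 9 gives A = 1, and Q(n) = 1·3^n.
Q(6) = 1·3^6 = 729.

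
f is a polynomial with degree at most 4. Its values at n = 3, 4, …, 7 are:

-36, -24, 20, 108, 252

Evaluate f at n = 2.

Write f(n) = an^4 + bn³ + cn² + dn + e; the 5 given values yield a linear system in the 5 coefficients.
Solving, the leading coefficient vanishes, and f(n) = 2n³ - 8n² - 6n.
Then f(2) = -28.

-28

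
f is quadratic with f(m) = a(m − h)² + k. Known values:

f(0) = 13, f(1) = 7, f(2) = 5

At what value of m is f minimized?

First differences -6, -2; second difference 4 = 2a, so a = 2.
Expanding, the m-coefficient is −2ah = -4h; matching it to the data gives h = 2, and then k = 5.
So f(m) = 2(m − 2)² + 5.
Hence h = 2.

2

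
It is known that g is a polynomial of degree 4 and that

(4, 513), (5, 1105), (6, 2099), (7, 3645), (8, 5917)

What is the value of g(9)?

9113

Write g(n) = an^4 + bn³ + cn² + dn + e; the 5 given values yield a linear system in the 5 coefficients.
Solving, g(n) = n^4 + 3n³ + 5n² - 5n + 5.
Then g(9) = 9113.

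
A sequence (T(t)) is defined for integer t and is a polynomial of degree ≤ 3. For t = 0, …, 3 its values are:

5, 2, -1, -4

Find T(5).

First differences: -3, -3, -3.
Level-1 differences are constant, so T has degree 1.
Fitting a degree-1 polynomial gives T(t) = -3t + 5.
Then T(5) = -10.

-10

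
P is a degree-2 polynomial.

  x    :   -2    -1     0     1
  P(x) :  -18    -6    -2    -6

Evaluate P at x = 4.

-66

First differences: 12, 4, -4. Second differences: -8, -8.
Level-2 differences are constant, so P has degree 2.
Fitting a degree-2 polynomial gives P(x) = -4x² - 2.
Then P(4) = -66.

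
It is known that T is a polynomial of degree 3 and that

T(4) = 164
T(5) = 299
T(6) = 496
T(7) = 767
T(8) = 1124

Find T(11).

First differences: 135, 197, 271, 357. Second differences: 62, 74, 86. Third differences: 12, 12.
Level-3 differences are constant, so T has degree 3.
Fitting a degree-3 polynomial gives T(k) = 2k³ + k² + 4k + 4.
Then T(11) = 2831.

2831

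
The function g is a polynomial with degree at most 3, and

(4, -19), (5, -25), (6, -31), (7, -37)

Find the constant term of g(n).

First differences: -6, -6, -6.
Level-1 differences are constant, so g has degree 1.
Fitting a degree-1 polynomial gives g(n) = -6n + 5.
The constant term is g(0) = 5.

5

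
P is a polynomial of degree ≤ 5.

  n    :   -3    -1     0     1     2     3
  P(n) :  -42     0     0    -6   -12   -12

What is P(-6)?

Write P(n) = an^5 + bn^4 + cn³ + dn² + en + p; the 6 given values yield a linear system in the 6 coefficients.
Solving, the top 2 coefficients vanish, and P(n) = n³ - 3n² - 4n.
Then P(-6) = -300.

-300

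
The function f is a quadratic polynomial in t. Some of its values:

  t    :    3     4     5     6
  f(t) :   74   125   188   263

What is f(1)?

8

Write f(t) = at² + bt + c; the 4 given values yield a linear system in the 3 coefficients.
Solving, f(t) = 6t² + 9t - 7.
Then f(1) = 8.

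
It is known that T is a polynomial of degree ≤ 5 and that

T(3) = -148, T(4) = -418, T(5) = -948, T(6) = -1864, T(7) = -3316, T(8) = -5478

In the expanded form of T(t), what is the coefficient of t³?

Write T(t) = at^5 + bt^4 + ct³ + dt² + et + p; the 6 given values yield a linear system in the 6 coefficients.
Solving, the leading coefficient vanishes, and T(t) = -t^4 - 3t³ + 3t² - 5t + 2.
The coefficient of t³ is -3.

-3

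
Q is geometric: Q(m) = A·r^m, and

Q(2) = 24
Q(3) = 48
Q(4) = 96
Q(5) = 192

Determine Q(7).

768

Consecutive ratio: 48/24 = 2, and 96/48 = 2, so r = 2.
Then A·2^2 = 24 gives A = 6, and Q(m) = 6·2^m.
Q(7) = 6·2^7 = 768.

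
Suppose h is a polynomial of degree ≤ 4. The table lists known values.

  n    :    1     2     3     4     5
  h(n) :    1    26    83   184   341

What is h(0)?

Write h(n) = an^4 + bn³ + cn² + dn + e; the 5 given values yield a linear system in the 5 coefficients.
Solving, the leading coefficient vanishes, and h(n) = 2n³ + 4n² - n - 4.
The constant term is h(0) = -4.

-4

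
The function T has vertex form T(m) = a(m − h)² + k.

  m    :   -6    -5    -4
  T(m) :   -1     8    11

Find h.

-4

First differences 9, 3; second difference -6 = 2a, so a = -3.
Expanding, the m-coefficient is −2ah = 6h; matching it to the data gives h = -4, and then k = 11.
So T(m) = -3(m + 4)² + 11.
Hence h = -4.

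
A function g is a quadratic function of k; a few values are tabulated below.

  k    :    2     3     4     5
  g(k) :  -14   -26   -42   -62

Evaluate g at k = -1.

-2

Write g(k) = ak² + bk + c; the 4 given values yield a linear system in the 3 coefficients.
Solving, g(k) = -2k² - 2k - 2.
Then g(-1) = -2.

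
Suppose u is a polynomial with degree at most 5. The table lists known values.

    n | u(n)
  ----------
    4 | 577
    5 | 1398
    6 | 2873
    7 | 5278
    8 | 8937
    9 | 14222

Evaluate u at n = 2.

33

First differences: 821, 1475, 2405, 3659, 5285. Second differences: 654, 930, 1254, 1626. Third differences: 276, 324, 372. Fourth differences: 48, 48.
Level-4 differences are constant, so u has degree 4.
Fitting a degree-4 polynomial gives u(n) = 2n^4 + 2n³ - 5n² + 6n - 7.
Then u(2) = 33.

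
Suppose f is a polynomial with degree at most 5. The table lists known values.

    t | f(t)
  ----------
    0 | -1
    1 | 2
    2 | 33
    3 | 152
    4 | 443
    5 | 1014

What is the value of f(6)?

1997

First differences: 3, 31, 119, 291, 571. Second differences: 28, 88, 172, 280. Third differences: 60, 84, 108. Fourth differences: 24, 24.
Level-4 differences are constant, so f has degree 4.
Extending the table by one column gives the next first difference 983, so f(6) = 1014 + 983 = 1997.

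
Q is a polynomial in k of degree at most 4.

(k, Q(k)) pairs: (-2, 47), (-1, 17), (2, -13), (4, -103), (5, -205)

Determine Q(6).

-361

Write Q(k) = ak^4 + bk³ + ck² + dk + e; the 5 given values yield a linear system in the 5 coefficients.
Solving, the leading coefficient vanishes, and Q(k) = -2k³ + 3k² - 7k + 5.
Then Q(6) = -361.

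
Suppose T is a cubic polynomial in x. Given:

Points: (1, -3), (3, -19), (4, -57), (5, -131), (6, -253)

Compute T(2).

-5

Write T(x) = ax³ + bx² + cx + d; the 5 given values yield a linear system in the 4 coefficients.
Solving, T(x) = -2x³ + 6x² - 6x - 1.
Then T(2) = -5.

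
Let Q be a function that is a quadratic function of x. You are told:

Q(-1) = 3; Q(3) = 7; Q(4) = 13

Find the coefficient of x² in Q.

1

Write Q(x) = ax² + bx + c; the 3 given values yield a linear system in the 3 coefficients.
Solving, Q(x) = x² - x + 1.
The coefficient of x² is 1.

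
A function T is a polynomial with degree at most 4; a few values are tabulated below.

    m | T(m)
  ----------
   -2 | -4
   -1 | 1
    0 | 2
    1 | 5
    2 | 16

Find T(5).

First differences: 5, 1, 3, 11. Second differences: -4, 2, 8. Third differences: 6, 6.
Level-3 differences are constant, so T has degree 3.
Fitting a degree-3 polynomial gives T(m) = m³ + m² + m + 2.
Then T(5) = 157.

157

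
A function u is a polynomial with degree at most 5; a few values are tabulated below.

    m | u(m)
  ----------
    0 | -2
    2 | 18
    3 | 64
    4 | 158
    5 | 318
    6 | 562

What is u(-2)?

-46

Write u(m) = am^5 + bm^4 + cm³ + dm² + em + p; the 6 given values yield a linear system in the 6 coefficients.
Solving, the top 2 coefficients vanish, and u(m) = 3m³ - 3m² + 4m - 2.
Then u(-2) = -46.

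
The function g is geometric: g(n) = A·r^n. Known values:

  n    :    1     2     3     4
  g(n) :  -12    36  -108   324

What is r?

Consecutive ratio: 36/(-12) = -3, and -108/36 = -3, so r = -3.
Then A·(-3)^1 = -12 gives A = 4, and g(n) = 4·(-3)^n.

-3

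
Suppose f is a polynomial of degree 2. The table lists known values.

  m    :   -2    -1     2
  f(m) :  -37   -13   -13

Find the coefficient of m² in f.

-6

Write f(m) = am² + bm + c; the 3 given values yield a linear system in the 3 coefficients.
Solving, f(m) = -6m² + 6m - 1.
The coefficient of m² is -6.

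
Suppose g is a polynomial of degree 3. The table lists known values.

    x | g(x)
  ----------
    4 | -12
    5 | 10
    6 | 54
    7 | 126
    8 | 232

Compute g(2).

First differences: 22, 44, 72, 106. Second differences: 22, 28, 34. Third differences: 6, 6.
Level-3 differences are constant, so g has degree 3.
Fitting a degree-3 polynomial gives g(x) = x³ - 4x² - 3x.
Then g(2) = -14.

-14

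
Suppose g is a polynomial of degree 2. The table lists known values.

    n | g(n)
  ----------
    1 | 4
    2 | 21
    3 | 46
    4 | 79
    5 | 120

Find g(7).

First differences: 17, 25, 33, 41. Second differences: 8, 8, 8.
Level-2 differences are constant, so g has degree 2.
Fitting a degree-2 polynomial gives g(n) = 4n² + 5n - 5.
Then g(7) = 226.

226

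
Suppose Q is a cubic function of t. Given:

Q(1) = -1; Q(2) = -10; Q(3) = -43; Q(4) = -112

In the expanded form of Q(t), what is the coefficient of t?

Write Q(t) = at³ + bt² + ct + d; the 4 given values yield a linear system in the 4 coefficients.
Solving, Q(t) = -2t³ + 5t - 4.
The coefficient of t is 5.

5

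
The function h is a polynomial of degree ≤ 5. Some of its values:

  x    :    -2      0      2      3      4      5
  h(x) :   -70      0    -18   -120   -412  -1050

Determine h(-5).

-1600

Write h(x) = ax^5 + bx^4 + cx³ + dx² + ex + p; the 6 given values yield a linear system in the 6 coefficients.
Solving, the leading coefficient vanishes, and h(x) = -2x^4 + 2x³ - 3x² + 5x.
Then h(-5) = -1600.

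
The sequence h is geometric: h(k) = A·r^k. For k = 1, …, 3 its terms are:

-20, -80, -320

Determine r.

4

Consecutive ratio: -80/(-20) = 4, and -320/(-80) = 4, so r = 4.
Then A·4^1 = -20 gives A = -5, and h(k) = -5·4^k.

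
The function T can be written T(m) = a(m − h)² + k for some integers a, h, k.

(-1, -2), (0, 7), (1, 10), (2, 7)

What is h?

First differences 9, 3, -3; second difference -6 = 2a, so a = -3.
Expanding, the m-coefficient is −2ah = 6h; matching it to the data gives h = 1, and then k = 10.
So T(m) = -3(m − 1)² + 10.
Hence h = 1.

1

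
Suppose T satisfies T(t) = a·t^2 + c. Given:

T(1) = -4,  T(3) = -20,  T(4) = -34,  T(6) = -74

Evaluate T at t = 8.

From T(1) = -4 and T(3) = -20: 1a + c = -4 and 9a + c = -20.
Subtracting: 8a = -16, so a = -2; then c = -4 − (-2)·1 = -2.
So T(t) = -2t² − 2, and T(8) = -130.

-130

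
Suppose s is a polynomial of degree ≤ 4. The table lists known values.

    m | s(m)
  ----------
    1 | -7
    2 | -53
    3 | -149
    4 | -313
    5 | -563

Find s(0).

Write s(m) = am^4 + bm³ + cm² + dm + e; the 5 given values yield a linear system in the 5 coefficients.
Solving, the leading coefficient vanishes, and s(m) = -3m³ - 7m² - 4m + 7.
Then s(0) = 7.

7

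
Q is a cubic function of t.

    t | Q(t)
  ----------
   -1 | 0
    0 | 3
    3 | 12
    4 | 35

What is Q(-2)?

Write Q(t) = at³ + bt² + ct + d; the 4 given values yield a linear system in the 4 coefficients.
Solving, Q(t) = t³ - 2t² + 3.
Then Q(-2) = -13.

-13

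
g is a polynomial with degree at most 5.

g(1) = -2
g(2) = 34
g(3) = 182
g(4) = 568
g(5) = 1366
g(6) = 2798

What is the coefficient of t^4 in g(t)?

2

First differences: 36, 148, 386, 798, 1432. Second differences: 112, 238, 412, 634. Third differences: 126, 174, 222. Fourth differences: 48, 48.
Level-4 differences are constant, so g has degree 4.
Fitting a degree-4 polynomial gives g(t) = 2t^4 + t³ - t - 4.
The coefficient of t^4 is 2.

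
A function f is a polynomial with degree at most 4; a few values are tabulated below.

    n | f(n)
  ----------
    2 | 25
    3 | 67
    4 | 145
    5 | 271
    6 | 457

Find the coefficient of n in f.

4

First differences: 42, 78, 126, 186. Second differences: 36, 48, 60. Third differences: 12, 12.
Level-3 differences are constant, so f has degree 3.
Fitting a degree-3 polynomial gives f(n) = 2n³ + 4n + 1.
The coefficient of n is 4.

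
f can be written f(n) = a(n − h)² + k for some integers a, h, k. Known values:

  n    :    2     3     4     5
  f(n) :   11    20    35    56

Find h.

1

First differences 9, 15, 21; second difference 6 = 2a, so a = 3.
Expanding, the n-coefficient is −2ah = -6h; matching it to the data gives h = 1, and then k = 8.
So f(n) = 3(n − 1)² + 8.
Hence h = 1.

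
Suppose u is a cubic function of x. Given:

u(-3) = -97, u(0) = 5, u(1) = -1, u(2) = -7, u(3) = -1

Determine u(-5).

-385

Write u(x) = ax³ + bx² + cx + d; the 5 given values yield a linear system in the 4 coefficients.
Solving, u(x) = 2x³ - 6x² - 2x + 5.
Then u(-5) = -385.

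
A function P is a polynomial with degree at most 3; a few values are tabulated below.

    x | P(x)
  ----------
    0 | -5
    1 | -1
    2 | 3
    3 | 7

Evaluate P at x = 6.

19

First differences: 4, 4, 4.
Level-1 differences are constant, so P has degree 1.
Fitting a degree-1 polynomial gives P(x) = 4x - 5.
Then P(6) = 19.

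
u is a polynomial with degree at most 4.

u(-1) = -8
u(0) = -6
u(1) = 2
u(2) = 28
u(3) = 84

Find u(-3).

First differences: 2, 8, 26, 56. Second differences: 6, 18, 30. Third differences: 12, 12.
Level-3 differences are constant, so u has degree 3.
Fitting a degree-3 polynomial gives u(k) = 2k³ + 3k² + 3k - 6.
Then u(-3) = -42.

-42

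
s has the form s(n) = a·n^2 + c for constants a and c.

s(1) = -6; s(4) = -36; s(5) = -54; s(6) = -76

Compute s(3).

-22

From s(1) = -6 and s(4) = -36: 1a + c = -6 and 16a + c = -36.
Subtracting: 15a = -30, so a = -2; then c = -6 − (-2)·1 = -4.
So s(n) = -2n² − 4, and s(3) = -22.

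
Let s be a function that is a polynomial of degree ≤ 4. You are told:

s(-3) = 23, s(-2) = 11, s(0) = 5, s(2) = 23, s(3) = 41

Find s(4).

65

Write s(x) = ax^4 + bx³ + cx² + dx + e; the 5 given values yield a linear system in the 5 coefficients.
Solving, the top 2 coefficients vanish, and s(x) = 3x² + 3x + 5.
Then s(4) = 65.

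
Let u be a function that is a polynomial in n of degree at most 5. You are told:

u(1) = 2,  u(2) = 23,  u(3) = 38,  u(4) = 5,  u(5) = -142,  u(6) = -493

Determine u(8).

Write u(n) = an^5 + bn^4 + cn³ + dn² + en + p; the 6 given values yield a linear system in the 6 coefficients.
Solving, the leading coefficient vanishes, and u(n) = -n^4 + 3n³ + 4n² + 3n - 7.
Then u(8) = -2287.

-2287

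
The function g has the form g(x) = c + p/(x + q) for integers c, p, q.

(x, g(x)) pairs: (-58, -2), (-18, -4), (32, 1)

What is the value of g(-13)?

(g(x) − c)(x + q) = p for each data point; the three points give a linear system in c and q, then p follows.
Solving: c = -1, q = -2, p = 60, so g(x) = -1 + 60/(x − 2).
Then g(-13) = -1 + 60/(-15) = -5.

-5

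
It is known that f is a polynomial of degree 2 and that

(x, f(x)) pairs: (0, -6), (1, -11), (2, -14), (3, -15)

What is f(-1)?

Write f(x) = ax² + bx + c; the 4 given values yield a linear system in the 3 coefficients.
Solving, f(x) = x² - 6x - 6.
Then f(-1) = 1.

1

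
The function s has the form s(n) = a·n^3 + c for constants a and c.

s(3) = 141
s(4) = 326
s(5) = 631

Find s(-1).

1

From s(3) = 141 and s(4) = 326: 27a + c = 141 and 64a + c = 326.
Subtracting: 37a = 185, so a = 5; then c = 141 − 5·27 = 6.
So s(n) = 5n³ + 6, and s(-1) = 1.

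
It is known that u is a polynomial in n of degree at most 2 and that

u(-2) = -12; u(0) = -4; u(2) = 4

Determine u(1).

Write u(n) = an² + bn + c; the 3 given values yield a linear system in the 3 coefficients.
Solving, the leading coefficient vanishes, and u(n) = 4n - 4.
Then u(1) = 0.

0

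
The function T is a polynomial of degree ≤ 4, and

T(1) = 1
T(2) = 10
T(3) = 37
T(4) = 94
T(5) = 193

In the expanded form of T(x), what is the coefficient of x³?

2

First differences: 9, 27, 57, 99. Second differences: 18, 30, 42. Third differences: 12, 12.
Level-3 differences are constant, so T has degree 3.
Fitting a degree-3 polynomial gives T(x) = 2x³ - 3x² + 4x - 2.
The coefficient of x³ is 2.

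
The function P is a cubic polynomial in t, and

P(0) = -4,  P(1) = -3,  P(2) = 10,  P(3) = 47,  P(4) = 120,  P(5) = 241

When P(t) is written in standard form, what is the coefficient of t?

-1

Write P(t) = at³ + bt² + ct + d; the 6 given values yield a linear system in the 4 coefficients.
Solving, P(t) = 2t³ - t - 4.
The coefficient of t is -1.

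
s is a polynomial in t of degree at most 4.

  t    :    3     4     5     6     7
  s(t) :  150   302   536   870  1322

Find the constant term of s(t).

First differences: 152, 234, 334, 452. Second differences: 82, 100, 118. Third differences: 18, 18.
Level-3 differences are constant, so s has degree 3.
Fitting a degree-3 polynomial gives s(t) = 3t³ + 5t² + 6t + 6.
The constant term is s(0) = 6.

6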